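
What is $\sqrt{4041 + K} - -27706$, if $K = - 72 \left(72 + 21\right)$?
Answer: $27706 + 3 i \sqrt{295} \approx 27706.0 + 51.527 i$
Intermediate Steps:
$K = -6696$ ($K = \left(-72\right) 93 = -6696$)
$\sqrt{4041 + K} - -27706 = \sqrt{4041 - 6696} - -27706 = \sqrt{-2655} + 27706 = 3 i \sqrt{295} + 27706 = 27706 + 3 i \sqrt{295}$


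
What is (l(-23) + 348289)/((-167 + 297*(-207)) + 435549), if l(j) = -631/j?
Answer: 8011278/8599769 ≈ 0.93157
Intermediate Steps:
(l(-23) + 348289)/((-167 + 297*(-207)) + 435549) = (-631/(-23) + 348289)/((-167 + 297*(-207)) + 435549) = (-631*(-1/23) + 348289)/((-167 - 61479) + 435549) = (631/23 + 348289)/(-61646 + 435549) = (8011278/23)/373903 = (8011278/23)*(1/373903) = 8011278/8599769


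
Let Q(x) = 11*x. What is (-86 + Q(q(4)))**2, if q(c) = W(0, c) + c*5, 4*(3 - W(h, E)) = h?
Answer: 27889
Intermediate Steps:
W(h, E) = 3 - h/4
q(c) = 3 + 5*c (q(c) = (3 - 1/4*0) + c*5 = (3 + 0) + 5*c = 3 + 5*c)
(-86 + Q(q(4)))**2 = (-86 + 11*(3 + 5*4))**2 = (-86 + 11*(3 + 20))**2 = (-86 + 11*23)**2 = (-86 + 253)**2 = 167**2 = 27889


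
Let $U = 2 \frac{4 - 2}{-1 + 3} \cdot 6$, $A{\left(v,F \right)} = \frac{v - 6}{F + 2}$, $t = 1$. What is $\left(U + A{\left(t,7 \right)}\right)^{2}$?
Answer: $\frac{10609}{81} \approx 130.98$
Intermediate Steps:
$A{\left(v,F \right)} = \frac{-6 + v}{2 + F}$
$U = 12$ ($U = 2 \cdot \frac{2}{2} \cdot 6 = 2 \cdot 2 \cdot \frac{1}{2} \cdot 6 = 2 \cdot 1 \cdot 6 = 2 \cdot 6 = 12$)
$\left(U + A{\left(t,7 \right)}\right)^{2} = \left(12 + \frac{-6 + 1}{2 + 7}\right)^{2} = \left(12 + \frac{1}{9} \left(-5\right)\right)^{2} = \left(12 - \frac{5}{9}\right)^{2} = \left(\frac{103}{9}\right)^{2} = \frac{10609}{81}$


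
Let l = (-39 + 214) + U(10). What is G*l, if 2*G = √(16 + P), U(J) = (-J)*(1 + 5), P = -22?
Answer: 115*I*√6/2 ≈ 140.85*I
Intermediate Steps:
U(J) = -6*J (U(J) = -J*6 = -6*J)
G = I*√6/2 (G = √(16 - 22)/2 = √(-6)/2 = (I*√6)/2 = I*√6/2 ≈ 1.2247*I)
l = 115 (l = (-39 + 214) - 6*10 = 175 - 60 = 115)
G*l = (I*√6/2)*115 = 115*I*√6/2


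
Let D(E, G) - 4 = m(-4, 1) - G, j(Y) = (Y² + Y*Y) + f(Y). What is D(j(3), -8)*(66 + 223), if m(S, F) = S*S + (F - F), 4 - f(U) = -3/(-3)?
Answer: 8092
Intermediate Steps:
f(U) = 3 (f(U) = 4 - (-3)/(-3) = 4 - (-3)*(-1)/3 = 4 - 1*1 = 4 - 1 = 3)
m(S, F) = S² (m(S, F) = S² + 0 = S²)
j(Y) = 3 + 2*Y² (j(Y) = (Y² + Y*Y) + 3 = (Y² + Y²) + 3 = 2*Y² + 3 = 3 + 2*Y²)
D(E, G) = 20 - G (D(E, G) = 4 + ((-4)² - G) = 4 + (16 - G) = 20 - G)
D(j(3), -8)*(66 + 223) = (20 - 1*(-8))*(66 + 223) = (20 + 8)*289 = 28*289 = 8092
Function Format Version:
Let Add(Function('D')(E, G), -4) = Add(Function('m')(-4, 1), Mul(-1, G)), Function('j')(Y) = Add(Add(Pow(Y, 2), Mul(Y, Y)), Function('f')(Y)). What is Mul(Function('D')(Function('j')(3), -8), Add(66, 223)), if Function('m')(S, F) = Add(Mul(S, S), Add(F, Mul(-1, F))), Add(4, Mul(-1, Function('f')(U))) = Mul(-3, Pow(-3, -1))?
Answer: 8092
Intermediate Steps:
Function('f')(U) = 3 (Function('f')(U) = Add(4, Mul(-1, Mul(-3, Pow(-3, -1)))) = Add(4, Mul(-1, Mul(-3, Rational(-1, 3)))) = Add(4, Mul(-1, 1)) = Add(4, -1) = 3)
Function('m')(S, F) = Pow(S, 2) (Function('m')(S, F) = Add(Pow(S, 2), 0) = Pow(S, 2))
Function('j')(Y) = Add(3, Mul(2, Pow(Y, 2))) (Function('j')(Y) = Add(Add(Pow(Y, 2), Mul(Y, Y)), 3) = Add(Add(Pow(Y, 2), Pow(Y, 2)), 3) = Add(Mul(2, Pow(Y, 2)), 3) = Add(3, Mul(2, Pow(Y, 2))))
Function('D')(E, G) = Add(20, Mul(-1, G)) (Function('D')(E, G) = Add(4, Add(Pow(-4, 2), Mul(-1, G))) = Add(4, Add(16, Mul(-1, G))) = Add(20, Mul(-1, G)))
Mul(Function('D')(Function('j')(3), -8), Add(66, 223)) = Mul(Add(20, Mul(-1, -8)), Add(66, 223)) = Mul(Add(20, 8), 289) = Mul(28, 289) = 8092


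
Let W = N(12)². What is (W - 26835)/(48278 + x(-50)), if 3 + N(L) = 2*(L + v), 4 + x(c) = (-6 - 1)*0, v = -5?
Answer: -13357/24137 ≈ -0.55338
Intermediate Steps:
x(c) = -4 (x(c) = -4 + (-6 - 1)*0 = -4 - 7*0 = -4 + 0 = -4)
N(L) = -13 + 2*L (N(L) = -3 + 2*(L - 5) = -3 + 2*(-5 + L) = -3 + (-10 + 2*L) = -13 + 2*L)
W = 121 (W = (-13 + 2*12)² = (-13 + 24)² = 11² = 121)
(W - 26835)/(48278 + x(-50)) = (121 - 26835)/(48278 - 4) = -26714/48274 = -26714*1/48274 = -13357/24137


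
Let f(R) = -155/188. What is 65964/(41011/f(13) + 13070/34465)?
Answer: -35238463530/26572546777 ≈ -1.3261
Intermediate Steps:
f(R) = -155/188 (f(R) = -155*1/188 = -155/188)
65964/(41011/f(13) + 13070/34465) = 65964/(41011/(-155/188) + 13070/34465) = 65964/(41011*(-188/155) + 13070*(1/34465)) = 65964/(-7710068/155 + 2614/6893) = 65964/(-53145093554/1068415) = 65964*(-1068415/53145093554) = -35238463530/26572546777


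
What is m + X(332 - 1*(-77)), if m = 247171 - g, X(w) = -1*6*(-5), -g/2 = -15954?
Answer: 215293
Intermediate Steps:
g = 31908 (g = -2*(-15954) = 31908)
X(w) = 30 (X(w) = -6*(-5) = 30)
m = 215263 (m = 247171 - 1*31908 = 247171 - 31908 = 215263)
m + X(332 - 1*(-77)) = 215263 + 30 = 215293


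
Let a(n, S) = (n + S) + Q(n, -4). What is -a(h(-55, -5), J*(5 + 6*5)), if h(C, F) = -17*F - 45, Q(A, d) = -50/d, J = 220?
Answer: -15505/2 ≈ -7752.5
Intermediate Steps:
h(C, F) = -45 - 17*F
a(n, S) = 25/2 + S + n (a(n, S) = (n + S) - 50/(-4) = (S + n) - 50*(-1/4) = (S + n) + 25/2 = 25/2 + S + n)
-a(h(-55, -5), J*(5 + 6*5)) = -(25/2 + 220*(5 + 6*5) + (-45 - 17*(-5))) = -(25/2 + 220*(5 + 30) + (-45 + 85)) = -(25/2 + 220*35 + 40) = -(25/2 + 7700 + 40) = -1*15505/2 = -15505/2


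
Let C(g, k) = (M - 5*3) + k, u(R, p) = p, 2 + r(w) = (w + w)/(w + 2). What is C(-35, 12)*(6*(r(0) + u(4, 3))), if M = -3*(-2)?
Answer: 18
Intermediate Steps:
M = 6
r(w) = -2 + 2*w/(2 + w) (r(w) = -2 + (w + w)/(w + 2) = -2 + (2*w)/(2 + w) = -2 + 2*w/(2 + w))
C(g, k) = -9 + k (C(g, k) = (6 - 5*3) + k = (6 - 15) + k = -9 + k)
C(-35, 12)*(6*(r(0) + u(4, 3))) = (-9 + 12)*(6*(-4/(2 + 0) + 3)) = 3*(6*(-4/2 + 3)) = 3*(6*(-4*½ + 3)) = 3*(6*(-2 + 3)) = 3*(6*1) = 3*6 = 18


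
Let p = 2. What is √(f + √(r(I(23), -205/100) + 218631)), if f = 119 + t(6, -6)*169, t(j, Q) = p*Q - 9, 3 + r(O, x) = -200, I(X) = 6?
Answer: √(-3430 + 2*√54607) ≈ 54.43*I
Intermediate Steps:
r(O, x) = -203 (r(O, x) = -3 - 200 = -203)
t(j, Q) = -9 + 2*Q (t(j, Q) = 2*Q - 9 = -9 + 2*Q)
f = -3430 (f = 119 + (-9 + 2*(-6))*169 = 119 + (-9 - 12)*169 = 119 - 21*169 = 119 - 3549 = -3430)
√(f + √(r(I(23), -205/100) + 218631)) = √(-3430 + √(-203 + 218631)) = √(-3430 + √218428) = √(-3430 + 2*√54607)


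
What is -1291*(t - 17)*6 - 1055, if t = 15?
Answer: 14437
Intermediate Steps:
-1291*(t - 17)*6 - 1055 = -1291*(15 - 17)*6 - 1055 = -(-2582)*6 - 1055 = -1291*(-12) - 1055 = 15492 - 1055 = 14437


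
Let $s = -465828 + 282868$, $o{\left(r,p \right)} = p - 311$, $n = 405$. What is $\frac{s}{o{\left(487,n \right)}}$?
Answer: $- \frac{91480}{47} \approx -1946.4$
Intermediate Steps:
$o{\left(r,p \right)} = -311 + p$
$s = -182960$
$\frac{s}{o{\left(487,n \right)}} = - \frac{182960}{-311 + 405} = - \frac{182960}{94} = \left(-182960\right) \frac{1}{94} = - \frac{91480}{47}$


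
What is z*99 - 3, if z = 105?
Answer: 10392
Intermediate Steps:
z*99 - 3 = 105*99 - 3 = 10395 - 3 = 10392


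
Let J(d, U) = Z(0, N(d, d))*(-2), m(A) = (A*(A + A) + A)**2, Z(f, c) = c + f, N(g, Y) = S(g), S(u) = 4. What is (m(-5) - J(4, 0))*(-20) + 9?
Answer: -40651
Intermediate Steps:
N(g, Y) = 4
m(A) = (A + 2*A**2)**2 (m(A) = (A*(2*A) + A)**2 = (2*A**2 + A)**2 = (A + 2*A**2)**2)
J(d, U) = -8 (J(d, U) = (4 + 0)*(-2) = 4*(-2) = -8)
(m(-5) - J(4, 0))*(-20) + 9 = ((-5)**2*(1 + 2*(-5))**2 - 1*(-8))*(-20) + 9 = (25*(1 - 10)**2 + 8)*(-20) + 9 = (25*(-9)**2 + 8)*(-20) + 9 = (25*81 + 8)*(-20) + 9 = (2025 + 8)*(-20) + 9 = 2033*(-20) + 9 = -40660 + 9 = -40651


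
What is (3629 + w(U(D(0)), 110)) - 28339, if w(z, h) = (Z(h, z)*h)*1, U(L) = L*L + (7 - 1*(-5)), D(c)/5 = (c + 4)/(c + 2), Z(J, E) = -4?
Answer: -25150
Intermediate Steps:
D(c) = 5*(4 + c)/(2 + c) (D(c) = 5*((c + 4)/(c + 2)) = 5*((4 + c)/(2 + c)) = 5*(4 + c)/(2 + c))
U(L) = 12 + L² (U(L) = L² + (7 + 5) = L² + 12 = 12 + L²)
w(z, h) = -4*h (w(z, h) = -4*h*1 = -4*h)
(3629 + w(U(D(0)), 110)) - 28339 = (3629 - 4*110) - 28339 = (3629 - 440) - 28339 = 3189 - 28339 = -25150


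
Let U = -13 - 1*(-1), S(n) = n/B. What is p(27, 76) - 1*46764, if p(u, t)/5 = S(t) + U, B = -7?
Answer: -328148/7 ≈ -46878.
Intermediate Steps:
S(n) = -n/7 (S(n) = n/(-7) = n*(-1/7) = -n/7)
U = -12 (U = -13 + 1 = -12)
p(u, t) = -60 - 5*t/7 (p(u, t) = 5*(-t/7 - 12) = 5*(-12 - t/7) = -60 - 5*t/7)
p(27, 76) - 1*46764 = (-60 - 5/7*76) - 1*46764 = (-60 - 380/7) - 46764 = -800/7 - 46764 = -328148/7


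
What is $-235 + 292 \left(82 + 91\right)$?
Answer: $50281$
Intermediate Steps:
$-235 + 292 \left(82 + 91\right) = -235 + 292 \cdot 173 = -235 + 50516 = 50281$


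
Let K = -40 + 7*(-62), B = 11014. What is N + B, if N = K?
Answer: 10540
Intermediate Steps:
K = -474 (K = -40 - 434 = -474)
N = -474
N + B = -474 + 11014 = 10540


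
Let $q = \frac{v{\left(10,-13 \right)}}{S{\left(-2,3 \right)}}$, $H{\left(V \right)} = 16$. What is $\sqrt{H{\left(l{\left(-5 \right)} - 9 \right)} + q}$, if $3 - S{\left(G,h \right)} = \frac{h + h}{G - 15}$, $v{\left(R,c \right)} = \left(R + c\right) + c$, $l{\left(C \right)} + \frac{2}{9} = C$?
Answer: $\frac{8 \sqrt{570}}{57} \approx 3.3508$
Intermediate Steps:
$l{\left(C \right)} = - \frac{2}{9} + C$
$v{\left(R,c \right)} = R + 2 c$
$S{\left(G,h \right)} = 3 - \frac{2 h}{-15 + G}$ ($S{\left(G,h \right)} = 3 - \frac{h + h}{G - 15} = 3 - \frac{2 h}{-15 + G}$)
$q = - \frac{272}{57}$ ($q = \frac{10 + 2 \left(-13\right)}{\frac{1}{-15 - 2} \left(-45 - 6 + 3 \left(-2\right)\right)} = \frac{10 - 26}{\frac{1}{-17} \left(-45 - 6 - 6\right)} = - \frac{16}{\left(- \frac{1}{17}\right) \left(-57\right)} = - \frac{16}{\frac{57}{17}} = \left(-16\right) \frac{17}{57} = - \frac{272}{57} \approx -4.7719$)
$\sqrt{H{\left(l{\left(-5 \right)} - 9 \right)} + q} = \sqrt{16 - \frac{272}{57}} = \sqrt{\frac{640}{57}} = \frac{8 \sqrt{570}}{57}$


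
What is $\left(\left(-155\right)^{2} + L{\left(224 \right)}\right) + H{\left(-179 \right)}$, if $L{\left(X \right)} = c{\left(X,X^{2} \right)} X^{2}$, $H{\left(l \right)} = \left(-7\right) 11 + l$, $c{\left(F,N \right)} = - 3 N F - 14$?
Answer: $-1691848694567$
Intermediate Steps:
$c{\left(F,N \right)} = -14 - 3 F N$ ($c{\left(F,N \right)} = - 3 F N - 14 = -14 - 3 F N$)
$H{\left(l \right)} = -77 + l$
$L{\left(X \right)} = X^{2} \left(-14 - 3 X^{3}\right)$ ($L{\left(X \right)} = \left(-14 - 3 X X^{2}\right) X^{2} = \left(-14 - 3 X^{3}\right) X^{2} = X^{2} \left(-14 - 3 X^{3}\right)$)
$\left(\left(-155\right)^{2} + L{\left(224 \right)}\right) + H{\left(-179 \right)} = \left(\left(-155\right)^{2} + 224^{2} \left(-14 - 3 \cdot 224^{3}\right)\right) - 256 = \left(24025 + 50176 \left(-14 - 33718272\right)\right) - 256 = \left(24025 + 50176 \left(-33718286\right)\right) - 256 = \left(24025 - 1691848718336\right) - 256 = -1691848694311 - 256 = -1691848694567$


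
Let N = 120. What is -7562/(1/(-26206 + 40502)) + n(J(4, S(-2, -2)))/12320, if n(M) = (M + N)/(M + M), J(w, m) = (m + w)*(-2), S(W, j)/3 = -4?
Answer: -5327481026543/49280 ≈ -1.0811e+8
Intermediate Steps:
S(W, j) = -12 (S(W, j) = 3*(-4) = -12)
J(w, m) = -2*m - 2*w
n(M) = (120 + M)/(2*M) (n(M) = (M + 120)/(M + M) = (120 + M)/((2*M)) = (120 + M)*(1/(2*M)) = (120 + M)/(2*M))
-7562/(1/(-26206 + 40502)) + n(J(4, S(-2, -2)))/12320 = -7562/(1/(-26206 + 40502)) + ((120 + (-2*(-12) - 2*4))/(2*(-2*(-12) - 2*4)))/12320 = -7562/(1/14296) + ((120 + (24 - 8))/(2*(24 - 8)))*(1/12320) = -7562/1/14296 + ((½)*(120 + 16)/16)*(1/12320) = -7562*14296 + ((½)*(1/16)*136)*(1/12320) = -108106352 + (17/4)*(1/12320) = -108106352 + 17/49280 = -5327481026543/49280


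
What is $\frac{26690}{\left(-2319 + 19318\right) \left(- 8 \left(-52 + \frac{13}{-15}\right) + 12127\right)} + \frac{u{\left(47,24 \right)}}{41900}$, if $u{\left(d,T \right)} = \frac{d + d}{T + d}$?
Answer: $\frac{745902710797}{4759906564874950} \approx 0.00015671$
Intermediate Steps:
$u{\left(d,T \right)} = \frac{2 d}{T + d}$
$\frac{26690}{\left(-2319 + 19318\right) \left(- 8 \left(-52 + \frac{13}{-15}\right) + 12127\right)} + \frac{u{\left(47,24 \right)}}{41900} = \frac{26690}{\left(-2319 + 19318\right) \left(- 8 \left(-52 + \frac{13}{-15}\right) + 12127\right)} + \frac{2 \cdot 47 \frac{1}{24 + 47}}{41900} = \frac{26690}{16999 \left(- 8 \left(-52 + 13 \left(- \frac{1}{15}\right)\right) + 12127\right)} + 2 \cdot 47 \cdot \frac{1}{71} \cdot \frac{1}{41900} = \frac{26690}{16999 \left(- 8 \left(-52 - \frac{13}{15}\right) + 12127\right)} + 2 \cdot 47 \cdot \frac{1}{71} \cdot \frac{1}{41900} = \frac{26690}{16999 \left(\left(-8\right) \left(- \frac{793}{15}\right) + 12127\right)} + \frac{94}{71} \cdot \frac{1}{41900} = \frac{26690}{16999 \left(\frac{6344}{15} + 12127\right)} + \frac{47}{1487450} = \frac{26690}{16999 \cdot \frac{188249}{15}} + \frac{47}{1487450} = \frac{26690}{\frac{3200044751}{15}} + \frac{47}{1487450} = 26690 \cdot \frac{15}{3200044751} + \frac{47}{1487450} = \frac{400350}{3200044751} + \frac{47}{1487450} = \frac{745902710797}{4759906564874950}$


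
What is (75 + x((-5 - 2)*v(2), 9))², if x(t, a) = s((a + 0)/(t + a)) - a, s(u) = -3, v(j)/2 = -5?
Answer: 3969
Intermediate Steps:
v(j) = -10 (v(j) = 2*(-5) = -10)
x(t, a) = -3 - a
(75 + x((-5 - 2)*v(2), 9))² = (75 + (-3 - 1*9))² = (75 + (-3 - 9))² = (75 - 12)² = 63² = 3969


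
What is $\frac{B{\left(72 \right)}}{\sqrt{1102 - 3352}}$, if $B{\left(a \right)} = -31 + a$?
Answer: $- \frac{41 i \sqrt{10}}{150} \approx - 0.86436 i$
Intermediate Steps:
$\frac{B{\left(72 \right)}}{\sqrt{1102 - 3352}} = \frac{-31 + 72}{\sqrt{1102 - 3352}} = \frac{41}{\sqrt{-2250}} = \frac{41}{15 i \sqrt{10}} = 41 \left(- \frac{i \sqrt{10}}{150}\right) = - \frac{41 i \sqrt{10}}{150}$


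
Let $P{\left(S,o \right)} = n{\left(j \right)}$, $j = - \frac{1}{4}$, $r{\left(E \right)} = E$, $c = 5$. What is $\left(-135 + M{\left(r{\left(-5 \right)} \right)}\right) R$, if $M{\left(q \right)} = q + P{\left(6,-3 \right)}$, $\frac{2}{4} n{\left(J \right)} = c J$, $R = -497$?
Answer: $\frac{141645}{2} \approx 70823.0$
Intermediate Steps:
$j = - \frac{1}{4}$ ($j = \left(-1\right) \frac{1}{4} = - \frac{1}{4} \approx -0.25$)
$n{\left(J \right)} = 10 J$ ($n{\left(J \right)} = 2 \cdot 5 J = 10 J$)
$P{\left(S,o \right)} = - \frac{5}{2}$ ($P{\left(S,o \right)} = 10 \left(- \frac{1}{4}\right) = - \frac{5}{2}$)
$M{\left(q \right)} = - \frac{5}{2} + q$ ($M{\left(q \right)} = q - \frac{5}{2} = - \frac{5}{2} + q$)
$\left(-135 + M{\left(r{\left(-5 \right)} \right)}\right) R = \left(-135 - \frac{15}{2}\right) \left(-497\right) = \left(- \frac{285}{2}\right) \left(-497\right) = \frac{141645}{2}$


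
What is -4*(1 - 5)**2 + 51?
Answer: -13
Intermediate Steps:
-4*(1 - 5)**2 + 51 = -4*(-4)**2 + 51 = -4*16 + 51 = -64 + 51 = -13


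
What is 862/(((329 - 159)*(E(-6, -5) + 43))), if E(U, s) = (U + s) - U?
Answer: 431/3230 ≈ 0.13344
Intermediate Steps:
E(U, s) = s
862/(((329 - 159)*(E(-6, -5) + 43))) = 862/(((329 - 159)*(-5 + 43))) = 862/((170*38)) = 862/6460 = 862*(1/6460) = 431/3230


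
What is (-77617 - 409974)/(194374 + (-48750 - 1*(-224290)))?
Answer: -487591/369914 ≈ -1.3181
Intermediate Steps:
(-77617 - 409974)/(194374 + (-48750 - 1*(-224290))) = -487591/(194374 + (-48750 + 224290)) = -487591/(194374 + 175540) = -487591/369914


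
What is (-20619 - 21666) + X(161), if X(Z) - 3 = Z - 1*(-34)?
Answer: -42087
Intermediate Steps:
X(Z) = 37 + Z (X(Z) = 3 + (Z - 1*(-34)) = 3 + (Z + 34) = 3 + (34 + Z) = 37 + Z)
(-20619 - 21666) + X(161) = (-20619 - 21666) + (37 + 161) = -42285 + 198 = -42087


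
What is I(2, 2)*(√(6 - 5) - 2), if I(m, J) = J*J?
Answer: -4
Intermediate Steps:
I(m, J) = J²
I(2, 2)*(√(6 - 5) - 2) = 2²*(√(6 - 5) - 2) = 4*(√1 - 2) = 4*(1 - 2) = 4*(-1) = -4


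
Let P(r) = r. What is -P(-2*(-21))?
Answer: -42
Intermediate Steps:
-P(-2*(-21)) = -(-2)*(-21) = -1*42 = -42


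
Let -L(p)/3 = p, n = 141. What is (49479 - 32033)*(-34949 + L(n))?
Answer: -617099912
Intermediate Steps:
L(p) = -3*p
(49479 - 32033)*(-34949 + L(n)) = (49479 - 32033)*(-34949 - 3*141) = 17446*(-34949 - 423) = 17446*(-35372) = -617099912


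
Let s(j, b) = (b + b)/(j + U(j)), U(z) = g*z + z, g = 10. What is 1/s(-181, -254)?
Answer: 543/127 ≈ 4.2756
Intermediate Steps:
U(z) = 11*z (U(z) = 10*z + z = 11*z)
s(j, b) = b/(6*j) (s(j, b) = (b + b)/(j + 11*j) = (2*b)/((12*j)) = (2*b)*(1/(12*j)) = b/(6*j))
1/s(-181, -254) = 1/((⅙)*(-254)/(-181)) = 1/((⅙)*(-254)*(-1/181)) = 1/(127/543) = 543/127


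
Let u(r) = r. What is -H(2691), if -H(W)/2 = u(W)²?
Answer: 14482962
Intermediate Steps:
H(W) = -2*W²
-H(2691) = -(-2)*2691² = -(-2)*7241481 = -1*(-14482962) = 14482962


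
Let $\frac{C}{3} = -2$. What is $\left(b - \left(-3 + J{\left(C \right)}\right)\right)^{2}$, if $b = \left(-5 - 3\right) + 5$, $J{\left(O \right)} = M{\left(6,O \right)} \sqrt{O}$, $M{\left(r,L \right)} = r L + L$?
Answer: $-10584$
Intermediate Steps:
$C = -6$ ($C = 3 \left(-2\right) = -6$)
$M{\left(r,L \right)} = L + L r$ ($M{\left(r,L \right)} = L r + L = L + L r$)
$J{\left(O \right)} = 7 O^{\frac{3}{2}}$ ($J{\left(O \right)} = O \left(1 + 6\right) \sqrt{O} = O 7 \sqrt{O} = 7 O \sqrt{O} = 7 O^{\frac{3}{2}}$)
$b = -3$ ($b = -8 + 5 = -3$)
$\left(b - \left(-3 + J{\left(C \right)}\right)\right)^{2} = \left(-3 + \left(3 - 7 \left(-6\right)^{\frac{3}{2}}\right)\right)^{2} = \left(-3 + \left(3 - 7 \left(- 6 i \sqrt{6}\right)\right)\right)^{2} = \left(-3 + \left(3 - - 42 i \sqrt{6}\right)\right)^{2} = \left(-3 + \left(3 + 42 i \sqrt{6}\right)\right)^{2} = \left(42 i \sqrt{6}\right)^{2} = -10584$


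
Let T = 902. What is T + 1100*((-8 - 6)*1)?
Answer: -14498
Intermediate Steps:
T + 1100*((-8 - 6)*1) = 902 + 1100*((-8 - 6)*1) = 902 + 1100*(-14*1) = 902 + 1100*(-14) = 902 - 15400 = -14498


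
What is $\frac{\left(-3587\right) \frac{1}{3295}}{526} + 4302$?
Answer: $\frac{7456093753}{1733170} \approx 4302.0$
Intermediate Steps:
$\frac{\left(-3587\right) \frac{1}{3295}}{526} + 4302 = \left(-3587\right) \frac{1}{3295} \cdot \frac{1}{526} + 4302 = \left(- \frac{3587}{3295}\right) \frac{1}{526} + 4302 = - \frac{3587}{1733170} + 4302 = \frac{7456093753}{1733170}$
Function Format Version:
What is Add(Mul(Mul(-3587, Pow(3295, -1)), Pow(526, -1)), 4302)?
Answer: Rational(7456093753, 1733170) ≈ 4302.0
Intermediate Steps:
Add(Mul(Mul(-3587, Pow(3295, -1)), Pow(526, -1)), 4302) = Add(Mul(Mul(-3587, Rational(1, 3295)), Rational(1, 526)), 4302) = Add(Mul(Rational(-3587, 3295), Rational(1, 526)), 4302) = Add(Rational(-3587, 1733170), 4302) = Rational(7456093753, 1733170)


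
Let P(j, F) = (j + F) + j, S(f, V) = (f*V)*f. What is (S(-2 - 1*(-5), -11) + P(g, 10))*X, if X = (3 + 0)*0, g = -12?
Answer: 0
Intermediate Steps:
S(f, V) = V*f² (S(f, V) = (V*f)*f = V*f²)
X = 0 (X = 3*0 = 0)
P(j, F) = F + 2*j (P(j, F) = (F + j) + j = F + 2*j)
(S(-2 - 1*(-5), -11) + P(g, 10))*X = (-11*(-2 - 1*(-5))² + (10 + 2*(-12)))*0 = (-11*(-2 + 5)² + (10 - 24))*0 = (-11*3² - 14)*0 = (-11*9 - 14)*0 = (-99 - 14)*0 = -113*0 = 0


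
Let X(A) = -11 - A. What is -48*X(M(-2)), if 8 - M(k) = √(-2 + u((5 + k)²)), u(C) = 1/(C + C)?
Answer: 912 - 8*I*√70 ≈ 912.0 - 66.933*I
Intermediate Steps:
u(C) = 1/(2*C)
M(k) = 8 - √(-2 + 1/(2*(5 + k)²)) (M(k) = 8 - √(-2 + 1/(2*((5 + k)²))) = 8 - √(-2 + 1/(2*(5 + k)²)))
-48*X(M(-2)) = -48*(-11 - (8 - √2*√(-4 + (5 - 2)⁻²)/2)) = -48*(-11 - (8 - √2*√(-4 + 3⁻²)/2)) = -48*(-11 - (8 - √2*√(-4 + ⅑)/2)) = -48*(-11 - (8 - √2*√(-35/9)/2)) = -48*(-11 - (8 - √2*I*√35/3/2)) = -48*(-11 - (8 - I*√70/6)) = -48*(-11 + (-8 + I*√70/6)) = -48*(-19 + I*√70/6) = 912 - 8*I*√70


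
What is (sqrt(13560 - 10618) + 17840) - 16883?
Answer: 957 + sqrt(2942) ≈ 1011.2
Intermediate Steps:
(sqrt(13560 - 10618) + 17840) - 16883 = (sqrt(2942) + 17840) - 16883 = (17840 + sqrt(2942)) - 16883 = 957 + sqrt(2942)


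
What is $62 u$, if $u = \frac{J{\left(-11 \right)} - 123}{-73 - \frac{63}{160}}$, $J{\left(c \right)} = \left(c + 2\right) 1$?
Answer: $\frac{1309440}{11743} \approx 111.51$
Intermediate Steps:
$J{\left(c \right)} = 2 + c$ ($J{\left(c \right)} = \left(2 + c\right) 1 = 2 + c$)
$u = \frac{21120}{11743}$ ($u = \frac{\left(2 - 11\right) - 123}{-73 - \frac{63}{160}} = \frac{-9 - 123}{-73 - \frac{63}{160}} = - \frac{132}{-73 - \frac{63}{160}} = - \frac{132}{- \frac{11743}{160}} = \left(-132\right) \left(- \frac{160}{11743}\right) = \frac{21120}{11743} \approx 1.7985$)
$62 u = 62 \cdot \frac{21120}{11743} = \frac{1309440}{11743}$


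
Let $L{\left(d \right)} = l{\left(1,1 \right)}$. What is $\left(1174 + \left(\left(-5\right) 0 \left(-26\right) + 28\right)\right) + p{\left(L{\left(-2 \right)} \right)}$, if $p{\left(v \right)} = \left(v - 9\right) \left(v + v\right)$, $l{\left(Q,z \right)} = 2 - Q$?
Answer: $1186$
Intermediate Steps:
$L{\left(d \right)} = 1$ ($L{\left(d \right)} = 2 - 1 = 1$)
$p{\left(v \right)} = 2 v \left(-9 + v\right)$ ($p{\left(v \right)} = \left(-9 + v\right) 2 v = 2 v \left(-9 + v\right)$)
$\left(1174 + \left(\left(-5\right) 0 \left(-26\right) + 28\right)\right) + p{\left(L{\left(-2 \right)} \right)} = \left(1174 + \left(\left(-5\right) 0 \left(-26\right) + 28\right)\right) + 2 \cdot 1 \left(-9 + 1\right) = \left(1174 + \left(0 \left(-26\right) + 28\right)\right) + 2 \cdot 1 \left(-8\right) = \left(1174 + \left(0 + 28\right)\right) - 16 = \left(1174 + 28\right) - 16 = 1202 - 16 = 1186$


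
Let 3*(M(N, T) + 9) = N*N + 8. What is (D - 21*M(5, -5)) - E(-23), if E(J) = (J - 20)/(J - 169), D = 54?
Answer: 2261/192 ≈ 11.776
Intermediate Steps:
M(N, T) = -19/3 + N**2/3 (M(N, T) = -9 + (N*N + 8)/3 = -9 + (N**2 + 8)/3 = -9 + (8 + N**2)/3 = -9 + (8/3 + N**2/3) = -19/3 + N**2/3)
E(J) = (-20 + J)/(-169 + J)
(D - 21*M(5, -5)) - E(-23) = (54 - 21*(-19/3 + (1/3)*5**2)) - (-20 - 23)/(-169 - 23) = (54 - 21*(-19/3 + (1/3)*25)) - (-43)/(-192) = (54 - 21*(-19/3 + 25/3)) - (-1)*(-43)/192 = (54 - 21*2) - 1*43/192 = (54 - 42) - 43/192 = 12 - 43/192 = 2261/192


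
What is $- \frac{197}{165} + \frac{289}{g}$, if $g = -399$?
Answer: $- \frac{14032}{7315} \approx -1.9183$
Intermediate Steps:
$- \frac{197}{165} + \frac{289}{g} = - \frac{197}{165} + \frac{289}{-399} = \left(-197\right) \frac{1}{165} + 289 \left(- \frac{1}{399}\right) = - \frac{197}{165} - \frac{289}{399} = - \frac{14032}{7315}$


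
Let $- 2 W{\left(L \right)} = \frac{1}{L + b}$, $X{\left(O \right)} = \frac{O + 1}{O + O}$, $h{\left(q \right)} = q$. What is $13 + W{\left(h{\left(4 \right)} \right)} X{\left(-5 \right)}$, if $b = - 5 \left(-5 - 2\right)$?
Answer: $\frac{2534}{195} \approx 12.995$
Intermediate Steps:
$b = 35$ ($b = \left(-5\right) \left(-7\right) = 35$)
$X{\left(O \right)} = \frac{1 + O}{2 O}$
$W{\left(L \right)} = - \frac{1}{2 \left(35 + L\right)}$ ($W{\left(L \right)} = - \frac{1}{2 \left(L + 35\right)} = - \frac{1}{2 \left(35 + L\right)}$)
$13 + W{\left(h{\left(4 \right)} \right)} X{\left(-5 \right)} = 13 + - \frac{1}{70 + 2 \cdot 4} \frac{1 - 5}{2 \left(-5\right)} = 13 + - \frac{1}{70 + 8} \cdot \frac{1}{2} \left(- \frac{1}{5}\right) \left(-4\right) = 13 + - \frac{1}{78} \cdot \frac{2}{5} = 13 + \left(-1\right) \frac{1}{78} \cdot \frac{2}{5} = 13 - \frac{1}{195} = \frac{2534}{195}$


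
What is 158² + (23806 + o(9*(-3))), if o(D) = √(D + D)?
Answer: 48770 + 3*I*√6 ≈ 48770.0 + 7.3485*I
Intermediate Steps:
o(D) = √2*√D (o(D) = √(2*D) = √2*√D)
158² + (23806 + o(9*(-3))) = 158² + (23806 + √2*√(9*(-3))) = 24964 + (23806 + √2*√(-27)) = 24964 + (23806 + √2*(3*I*√3)) = 24964 + (23806 + 3*I*√6) = 48770 + 3*I*√6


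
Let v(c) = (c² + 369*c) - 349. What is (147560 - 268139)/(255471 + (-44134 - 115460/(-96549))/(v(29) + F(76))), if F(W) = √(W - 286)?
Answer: 11641781871*(-√210 + 11193*I)/(-276076340019641*I + 24665469579*√210) ≈ -0.47199 + 9.4315e-9*I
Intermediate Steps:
F(W) = √(-286 + W)
v(c) = -349 + c² + 369*c
(147560 - 268139)/(255471 + (-44134 - 115460/(-96549))/(v(29) + F(76))) = (147560 - 268139)/(255471 + (-44134 - 115460/(-96549))/((-349 + 29² + 369*29) + √(-286 + 76))) = -120579/(255471 + (-44134 - 115460*(-1/96549))/((-349 + 841 + 10701) + √(-210))) = -120579/(255471 + (-44134 + 115460/96549)/(11193 + I*√210)) = -120579/(255471 - 4260978106/(96549*(11193 + I*√210)))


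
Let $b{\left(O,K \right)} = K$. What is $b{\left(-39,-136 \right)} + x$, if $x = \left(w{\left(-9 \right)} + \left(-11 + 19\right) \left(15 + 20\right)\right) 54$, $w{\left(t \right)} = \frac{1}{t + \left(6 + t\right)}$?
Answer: $\frac{29959}{2} \approx 14980.0$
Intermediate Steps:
$w{\left(t \right)} = \frac{1}{6 + 2 t}$
$x = \frac{30231}{2}$ ($x = \left(\frac{1}{2 \left(3 - 9\right)} + \left(-11 + 19\right) \left(15 + 20\right)\right) 54 = \left(\frac{1}{2 \left(-6\right)} + 8 \cdot 35\right) 54 = \left(\frac{1}{2} \left(- \frac{1}{6}\right) + 280\right) 54 = \left(- \frac{1}{12} + 280\right) 54 = \frac{3359}{12} \cdot 54 = \frac{30231}{2} \approx 15116.0$)
$b{\left(-39,-136 \right)} + x = -136 + \frac{30231}{2} = \frac{29959}{2}$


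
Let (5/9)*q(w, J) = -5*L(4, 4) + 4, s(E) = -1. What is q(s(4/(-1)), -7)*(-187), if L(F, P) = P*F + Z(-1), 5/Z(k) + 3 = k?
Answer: 469557/20 ≈ 23478.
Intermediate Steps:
Z(k) = 5/(-3 + k)
L(F, P) = -5/4 + F*P (L(F, P) = P*F + 5/(-3 - 1) = F*P + 5/(-4) = F*P + 5*(-¼) = F*P - 5/4 = -5/4 + F*P)
q(w, J) = -2511/20 (q(w, J) = 9*(-5*(-5/4 + 4*4) + 4)/5 = 9*(-5*(-5/4 + 16) + 4)/5 = 9*(-5*59/4 + 4)/5 = 9*(-295/4 + 4)/5 = (9/5)*(-279/4) = -2511/20)
q(s(4/(-1)), -7)*(-187) = -2511/20*(-187) = 469557/20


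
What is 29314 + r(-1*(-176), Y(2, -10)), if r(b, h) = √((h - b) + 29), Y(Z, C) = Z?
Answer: 29314 + I*√145 ≈ 29314.0 + 12.042*I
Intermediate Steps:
r(b, h) = √(29 + h - b)
29314 + r(-1*(-176), Y(2, -10)) = 29314 + √(29 + 2 - (-1)*(-176)) = 29314 + √(29 + 2 - 1*176) = 29314 + √(29 + 2 - 176) = 29314 + √(-145) = 29314 + I*√145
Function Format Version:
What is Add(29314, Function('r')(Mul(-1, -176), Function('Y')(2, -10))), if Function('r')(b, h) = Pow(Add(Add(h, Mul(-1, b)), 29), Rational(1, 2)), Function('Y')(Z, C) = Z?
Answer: Add(29314, Mul(I, Pow(145, Rational(1, 2)))) ≈ Add(29314., Mul(12.042, I))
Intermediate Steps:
Function('r')(b, h) = Pow(Add(29, h, Mul(-1, b)), Rational(1, 2))
Add(29314, Function('r')(Mul(-1, -176), Function('Y')(2, -10))) = Add(29314, Pow(Add(29, 2, Mul(-1, Mul(-1, -176))), Rational(1, 2))) = Add(29314, Pow(Add(29, 2, Mul(-1, 176)), Rational(1, 2))) = Add(29314, Pow(Add(29, 2, -176), Rational(1, 2))) = Add(29314, Pow(-145, Rational(1, 2))) = Add(29314, Mul(I, Pow(145, Rational(1, 2))))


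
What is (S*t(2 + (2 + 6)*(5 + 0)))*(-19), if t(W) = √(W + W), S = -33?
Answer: 1254*√21 ≈ 5746.5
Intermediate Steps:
t(W) = √2*√W (t(W) = √(2*W) = √2*√W)
(S*t(2 + (2 + 6)*(5 + 0)))*(-19) = -33*√2*√(2 + (2 + 6)*(5 + 0))*(-19) = -33*√2*√(2 + 8*5)*(-19) = -33*√2*√(2 + 40)*(-19) = -33*√2*√42*(-19) = -66*√21*(-19) = 1254*√21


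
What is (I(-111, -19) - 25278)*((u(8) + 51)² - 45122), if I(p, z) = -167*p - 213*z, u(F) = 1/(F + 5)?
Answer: 19355641068/169 ≈ 1.1453e+8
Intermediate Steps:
u(F) = 1/(5 + F)
I(p, z) = -213*z - 167*p
(I(-111, -19) - 25278)*((u(8) + 51)² - 45122) = ((-213*(-19) - 167*(-111)) - 25278)*((1/(5 + 8) + 51)² - 45122) = ((4047 + 18537) - 25278)*((1/13 + 51)² - 45122) = (22584 - 25278)*((1/13 + 51)² - 45122) = -2694*((664/13)² - 45122) = -2694*(440896/169 - 45122) = -2694*(-7184722/169) = 19355641068/169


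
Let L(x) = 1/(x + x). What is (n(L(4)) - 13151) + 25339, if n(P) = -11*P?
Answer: 97493/8 ≈ 12187.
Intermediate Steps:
L(x) = 1/(2*x)
(n(L(4)) - 13151) + 25339 = (-11/(2*4) - 13151) + 25339 = (-11*⅛ - 13151) + 25339 = (-11/8 - 13151) + 25339 = -105219/8 + 25339 = 97493/8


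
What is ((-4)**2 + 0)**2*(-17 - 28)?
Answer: -11520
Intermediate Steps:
((-4)**2 + 0)**2*(-17 - 28) = (16 + 0)**2*(-45) = 16**2*(-45) = 256*(-45) = -11520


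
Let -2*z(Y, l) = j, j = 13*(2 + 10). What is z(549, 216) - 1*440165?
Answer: -440243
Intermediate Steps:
j = 156 (j = 13*12 = 156)
z(Y, l) = -78 (z(Y, l) = -1/2*156 = -78)
z(549, 216) - 1*440165 = -78 - 1*440165 = -78 - 440165 = -440243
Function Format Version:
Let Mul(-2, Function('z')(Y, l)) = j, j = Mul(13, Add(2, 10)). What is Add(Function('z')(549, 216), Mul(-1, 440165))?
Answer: -440243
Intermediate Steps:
j = 156 (j = Mul(13, 12) = 156)
Function('z')(Y, l) = -78 (Function('z')(Y, l) = Mul(Rational(-1, 2), 156) = -78)
Add(Function('z')(549, 216), Mul(-1, 440165)) = Add(-78, Mul(-1, 440165)) = Add(-78, -440165) = -440243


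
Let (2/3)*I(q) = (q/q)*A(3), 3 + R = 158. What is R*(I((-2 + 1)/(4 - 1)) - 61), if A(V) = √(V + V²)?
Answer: -9455 + 465*√3 ≈ -8649.6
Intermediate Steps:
R = 155 (R = -3 + 158 = 155)
I(q) = 3*√3 (I(q) = 3*((q/q)*√(3*(1 + 3)))/2 = 3*(1*√(3*4))/2 = 3*(1*√12)/2 = 3*(1*(2*√3))/2 = 3*(2*√3)/2 = 3*√3)
R*(I((-2 + 1)/(4 - 1)) - 61) = 155*(3*√3 - 61) = 155*(-61 + 3*√3) = -9455 + 465*√3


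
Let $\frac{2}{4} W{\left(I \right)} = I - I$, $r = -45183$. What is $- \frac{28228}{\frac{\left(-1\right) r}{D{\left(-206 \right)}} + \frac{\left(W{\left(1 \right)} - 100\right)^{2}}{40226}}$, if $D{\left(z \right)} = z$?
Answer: $\frac{116956451384}{907735679} \approx 128.84$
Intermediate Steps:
$W{\left(I \right)} = 0$ ($W{\left(I \right)} = 2 \left(I - I\right) = 2 \cdot 0 = 0$)
$- \frac{28228}{\frac{\left(-1\right) r}{D{\left(-206 \right)}} + \frac{\left(W{\left(1 \right)} - 100\right)^{2}}{40226}} = - \frac{28228}{\frac{\left(-1\right) \left(-45183\right)}{-206} + \frac{\left(0 - 100\right)^{2}}{40226}} = - \frac{28228}{45183 \left(- \frac{1}{206}\right) + \left(-100\right)^{2} \cdot \frac{1}{40226}} = - \frac{28228}{- \frac{45183}{206} + 10000 \cdot \frac{1}{40226}} = - \frac{28228}{- \frac{45183}{206} + \frac{5000}{20113}} = - \frac{28228}{- \frac{907735679}{4143278}} = \left(-28228\right) \left(- \frac{4143278}{907735679}\right) = \frac{116956451384}{907735679}$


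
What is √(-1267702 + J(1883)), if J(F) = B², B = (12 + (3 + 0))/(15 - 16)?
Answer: I*√1267477 ≈ 1125.8*I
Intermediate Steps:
B = -15 (B = (12 + 3)/(-1) = 15*(-1) = -15)
J(F) = 225 (J(F) = (-15)² = 225)
√(-1267702 + J(1883)) = √(-1267702 + 225) = √(-1267477) = I*√1267477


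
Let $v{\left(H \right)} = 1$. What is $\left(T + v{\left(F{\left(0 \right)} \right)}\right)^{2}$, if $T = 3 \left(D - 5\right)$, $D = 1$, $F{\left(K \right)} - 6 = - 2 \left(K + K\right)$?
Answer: $121$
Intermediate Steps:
$F{\left(K \right)} = 6 - 4 K$ ($F{\left(K \right)} = 6 - 2 \left(K + K\right) = 6 - 2 \cdot 2 K = 6 - 4 K$)
$T = -12$ ($T = 3 \left(1 - 5\right) = 3 \left(-4\right) = -12$)
$\left(T + v{\left(F{\left(0 \right)} \right)}\right)^{2} = \left(-12 + 1\right)^{2} = \left(-11\right)^{2} = 121$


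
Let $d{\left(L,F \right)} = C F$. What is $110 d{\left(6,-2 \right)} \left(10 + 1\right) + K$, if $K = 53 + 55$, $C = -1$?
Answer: $2528$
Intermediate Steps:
$d{\left(L,F \right)} = - F$
$K = 108$
$110 d{\left(6,-2 \right)} \left(10 + 1\right) + K = 110 \left(-1\right) \left(-2\right) \left(10 + 1\right) + 108 = 110 \cdot 2 \cdot 11 + 108 = 110 \cdot 22 + 108 = 2420 + 108 = 2528$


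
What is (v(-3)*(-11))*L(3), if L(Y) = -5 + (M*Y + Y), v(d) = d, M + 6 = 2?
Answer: -462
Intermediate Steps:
M = -4 (M = -6 + 2 = -4)
L(Y) = -5 - 3*Y (L(Y) = -5 + (-4*Y + Y) = -5 - 3*Y)
(v(-3)*(-11))*L(3) = (-3*(-11))*(-5 - 3*3) = 33*(-5 - 9) = 33*(-14) = -462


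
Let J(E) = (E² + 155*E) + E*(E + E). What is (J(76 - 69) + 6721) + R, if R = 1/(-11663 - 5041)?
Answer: 132846911/16704 ≈ 7953.0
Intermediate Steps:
R = -1/16704 (R = 1/(-16704) = -1/16704 ≈ -5.9866e-5)
J(E) = 3*E² + 155*E (J(E) = (E² + 155*E) + E*(2*E) = (E² + 155*E) + 2*E² = 3*E² + 155*E)
(J(76 - 69) + 6721) + R = ((76 - 69)*(155 + 3*(76 - 69)) + 6721) - 1/16704 = (7*(155 + 3*7) + 6721) - 1/16704 = (7*(155 + 21) + 6721) - 1/16704 = (7*176 + 6721) - 1/16704 = (1232 + 6721) - 1/16704 = 7953 - 1/16704 = 132846911/16704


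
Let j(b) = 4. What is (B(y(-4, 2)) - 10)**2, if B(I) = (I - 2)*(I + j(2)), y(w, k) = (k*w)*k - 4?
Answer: 116964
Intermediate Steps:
y(w, k) = -4 + w*k**2 (y(w, k) = w*k**2 - 4 = -4 + w*k**2)
B(I) = (-2 + I)*(4 + I) (B(I) = (I - 2)*(I + 4) = (-2 + I)*(4 + I))
(B(y(-4, 2)) - 10)**2 = ((-8 + (-4 - 4*2**2)**2 + 2*(-4 - 4*2**2)) - 10)**2 = ((-8 + (-4 - 4*4)**2 + 2*(-4 - 4*4)) - 10)**2 = ((-8 + (-4 - 16)**2 + 2*(-4 - 16)) - 10)**2 = ((-8 + (-20)**2 + 2*(-20)) - 10)**2 = ((-8 + 400 - 40) - 10)**2 = (352 - 10)**2 = 342**2 = 116964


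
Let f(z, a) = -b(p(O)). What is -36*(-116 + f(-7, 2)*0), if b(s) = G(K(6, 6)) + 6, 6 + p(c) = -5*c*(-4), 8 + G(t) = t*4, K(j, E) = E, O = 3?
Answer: 4176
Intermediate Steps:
G(t) = -8 + 4*t (G(t) = -8 + t*4 = -8 + 4*t)
p(c) = -6 + 20*c (p(c) = -6 - 5*c*(-4) = -6 + 20*c)
b(s) = 22 (b(s) = (-8 + 4*6) + 6 = (-8 + 24) + 6 = 16 + 6 = 22)
f(z, a) = -22 (f(z, a) = -1*22 = -22)
-36*(-116 + f(-7, 2)*0) = -36*(-116 - 22*0) = -36*(-116 + 0) = -36*(-116) = 4176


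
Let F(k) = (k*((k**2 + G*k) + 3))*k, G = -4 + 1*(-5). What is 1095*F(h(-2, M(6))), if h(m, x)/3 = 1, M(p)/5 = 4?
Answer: -147825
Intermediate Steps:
M(p) = 20 (M(p) = 5*4 = 20)
h(m, x) = 3 (h(m, x) = 3*1 = 3)
G = -9 (G = -4 - 5 = -9)
F(k) = k**2*(3 + k**2 - 9*k) (F(k) = (k*((k**2 - 9*k) + 3))*k = (k*(3 + k**2 - 9*k))*k = k**2*(3 + k**2 - 9*k))
1095*F(h(-2, M(6))) = 1095*(3**2*(3 + 3**2 - 9*3)) = 1095*(9*(3 + 9 - 27)) = 1095*(9*(-15)) = 1095*(-135) = -147825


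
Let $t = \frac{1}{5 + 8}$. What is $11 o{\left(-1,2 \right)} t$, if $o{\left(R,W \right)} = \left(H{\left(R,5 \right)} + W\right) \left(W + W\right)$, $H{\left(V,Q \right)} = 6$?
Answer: $\frac{352}{13} \approx 27.077$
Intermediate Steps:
$o{\left(R,W \right)} = 2 W \left(6 + W\right)$ ($o{\left(R,W \right)} = \left(6 + W\right) \left(W + W\right) = \left(6 + W\right) 2 W = 2 W \left(6 + W\right)$)
$t = \frac{1}{13} \approx 0.076923$
$11 o{\left(-1,2 \right)} t = 11 \cdot 2 \cdot 2 \left(6 + 2\right) \frac{1}{13} = 11 \cdot 2 \cdot 2 \cdot 8 \cdot \frac{1}{13} = 11 \cdot 32 \cdot \frac{1}{13} = 352 \cdot \frac{1}{13} = \frac{352}{13}$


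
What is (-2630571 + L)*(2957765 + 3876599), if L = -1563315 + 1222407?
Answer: -20308169104356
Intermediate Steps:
L = -340908
(-2630571 + L)*(2957765 + 3876599) = (-2630571 - 340908)*(2957765 + 3876599) = -2971479*6834364 = -20308169104356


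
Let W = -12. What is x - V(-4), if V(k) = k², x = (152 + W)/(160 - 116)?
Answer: -141/11 ≈ -12.818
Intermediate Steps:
x = 35/11 (x = (152 - 12)/(160 - 116) = 140/44 = 140*(1/44) = 35/11 ≈ 3.1818)
x - V(-4) = 35/11 - 1*(-4)² = 35/11 - 1*16 = 35/11 - 16 = -141/11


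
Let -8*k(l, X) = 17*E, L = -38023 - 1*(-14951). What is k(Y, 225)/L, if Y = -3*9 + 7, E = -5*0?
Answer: 0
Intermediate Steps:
L = -23072 (L = -38023 + 14951 = -23072)
E = 0
Y = -20 (Y = -27 + 7 = -20)
k(l, X) = 0 (k(l, X) = -17*0/8 = -⅛*0 = 0)
k(Y, 225)/L = 0/(-23072) = 0*(-1/23072) = 0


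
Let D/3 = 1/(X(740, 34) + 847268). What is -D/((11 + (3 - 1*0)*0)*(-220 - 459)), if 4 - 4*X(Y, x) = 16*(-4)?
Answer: 3/6328371665 ≈ 4.7406e-10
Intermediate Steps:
X(Y, x) = 17 (X(Y, x) = 1 - 4*(-4) = 1 - ¼*(-64) = 1 + 16 = 17)
D = 3/847285 (D = 3/(17 + 847268) = 3/847285 ≈ 3.5407e-6)
-D/((11 + (3 - 1*0)*0)*(-220 - 459)) = -3/(847285*((11 + (3 - 1*0)*0)*(-220 - 459))) = -3/(847285*((11 + (3 + 0)*0)*(-679))) = -3/(847285*((11 + 3*0)*(-679))) = -3/(847285*((11 + 0)*(-679))) = -3/(847285*(11*(-679))) = -3/(847285*(-7469)) = -3*(-1)/(847285*7469) = -1*(-3/6328371665) = 3/6328371665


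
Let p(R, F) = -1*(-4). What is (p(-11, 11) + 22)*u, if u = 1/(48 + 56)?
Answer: ¼ ≈ 0.25000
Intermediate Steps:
u = 1/104 ≈ 0.0096154
p(R, F) = 4
(p(-11, 11) + 22)*u = (4 + 22)*(1/104) = 26*(1/104) = ¼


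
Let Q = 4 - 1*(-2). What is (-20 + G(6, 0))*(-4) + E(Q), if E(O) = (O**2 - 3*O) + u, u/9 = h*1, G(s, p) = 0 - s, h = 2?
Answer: 140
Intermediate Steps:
G(s, p) = -s
u = 18 (u = 9*(2*1) = 9*2 = 18)
Q = 6 (Q = 4 + 2 = 6)
E(O) = 18 + O**2 - 3*O (E(O) = (O**2 - 3*O) + 18 = 18 + O**2 - 3*O)
(-20 + G(6, 0))*(-4) + E(Q) = (-20 - 1*6)*(-4) + (18 + 6**2 - 3*6) = (-20 - 6)*(-4) + (18 + 36 - 18) = -26*(-4) + 36 = 104 + 36 = 140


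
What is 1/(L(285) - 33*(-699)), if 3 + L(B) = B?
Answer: 1/23349 ≈ 4.2828e-5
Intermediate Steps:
L(B) = -3 + B
1/(L(285) - 33*(-699)) = 1/((-3 + 285) - 33*(-699)) = 1/(282 + 23067) = 1/23349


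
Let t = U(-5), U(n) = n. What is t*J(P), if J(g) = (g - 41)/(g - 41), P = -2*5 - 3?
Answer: -5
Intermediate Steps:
t = -5
P = -13 (P = -10 - 3 = -13)
J(g) = 1 (J(g) = (-41 + g)/(-41 + g) = 1)
t*J(P) = -5*1 = -5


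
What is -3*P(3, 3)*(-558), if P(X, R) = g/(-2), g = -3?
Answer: 2511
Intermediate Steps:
P(X, R) = 3/2 (P(X, R) = -3/(-2) = -3*(-½) = 3/2)
-3*P(3, 3)*(-558) = -3*3/2*(-558) = -9/2*(-558) = 2511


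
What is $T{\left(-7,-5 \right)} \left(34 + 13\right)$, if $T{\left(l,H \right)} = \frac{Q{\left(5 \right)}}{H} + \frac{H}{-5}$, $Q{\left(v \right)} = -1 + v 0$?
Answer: $\frac{282}{5} \approx 56.4$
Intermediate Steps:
$Q{\left(v \right)} = -1$ ($Q{\left(v \right)} = -1 + 0 = -1$)
$T{\left(l,H \right)} = - \frac{1}{H} - \frac{H}{5}$ ($T{\left(l,H \right)} = - \frac{1}{H} + \frac{H}{-5} = - \frac{1}{H} + H \left(- \frac{1}{5}\right) = - \frac{1}{H} - \frac{H}{5}$)
$T{\left(-7,-5 \right)} \left(34 + 13\right) = \left(- \frac{1}{-5} - -1\right) \left(34 + 13\right) = \left(\left(-1\right) \left(- \frac{1}{5}\right) + 1\right) 47 = \left(\frac{1}{5} + 1\right) 47 = \frac{6}{5} \cdot 47 = \frac{282}{5}$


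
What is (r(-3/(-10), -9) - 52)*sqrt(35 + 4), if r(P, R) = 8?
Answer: -44*sqrt(39) ≈ -274.78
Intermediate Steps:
(r(-3/(-10), -9) - 52)*sqrt(35 + 4) = (8 - 52)*sqrt(35 + 4) = -44*sqrt(39)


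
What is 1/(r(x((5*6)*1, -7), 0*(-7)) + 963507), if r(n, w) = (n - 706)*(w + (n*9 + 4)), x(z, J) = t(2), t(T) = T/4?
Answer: 4/3830041 ≈ 1.0444e-6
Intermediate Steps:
t(T) = T/4 (t(T) = T*(¼) = T/4)
x(z, J) = ½ (x(z, J) = (¼)*2 = ½)
r(n, w) = (-706 + n)*(4 + w + 9*n) (r(n, w) = (-706 + n)*(w + (9*n + 4)) = (-706 + n)*(w + (4 + 9*n)) = (-706 + n)*(4 + w + 9*n))
1/(r(x((5*6)*1, -7), 0*(-7)) + 963507) = 1/((-2824 - 6350*½ - 0*(-7) + 9*(½)² + (0*(-7))/2) + 963507) = 1/((-2824 - 3175 - 706*0 + 9*(¼) + (½)*0) + 963507) = 1/((-2824 - 3175 + 0 + 9/4 + 0) + 963507) = 1/(-23987/4 + 963507) = 1/(3830041/4) = 4/3830041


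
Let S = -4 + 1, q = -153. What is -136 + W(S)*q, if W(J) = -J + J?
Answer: -136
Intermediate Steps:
S = -3
W(J) = 0
-136 + W(S)*q = -136 + 0*(-153) = -136 + 0 = -136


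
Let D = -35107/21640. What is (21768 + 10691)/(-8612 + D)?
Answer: -702412760/186398787 ≈ -3.7683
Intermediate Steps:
D = -35107/21640 (D = -35107*1/21640 = -35107/21640 ≈ -1.6223)
(21768 + 10691)/(-8612 + D) = (21768 + 10691)/(-8612 - 35107/21640) = 32459/(-186398787/21640) = 32459*(-21640/186398787) = -702412760/186398787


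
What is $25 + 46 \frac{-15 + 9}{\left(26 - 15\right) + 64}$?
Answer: $\frac{533}{25} \approx 21.32$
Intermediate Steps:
$25 + 46 \frac{-15 + 9}{\left(26 - 15\right) + 64} = 25 + 46 \left(- \frac{6}{\left(26 - 15\right) + 64}\right) = 25 + 46 \left(- \frac{6}{11 + 64}\right) = 25 + 46 \left(- \frac{6}{75}\right) = 25 + 46 \left(\left(-6\right) \frac{1}{75}\right) = 25 + 46 \left(- \frac{2}{25}\right) = 25 - \frac{92}{25} = \frac{533}{25}$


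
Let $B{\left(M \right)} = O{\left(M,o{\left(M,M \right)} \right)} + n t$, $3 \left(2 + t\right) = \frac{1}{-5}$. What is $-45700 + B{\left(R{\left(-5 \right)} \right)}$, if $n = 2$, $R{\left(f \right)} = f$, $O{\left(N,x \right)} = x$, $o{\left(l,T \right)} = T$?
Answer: $- \frac{685637}{15} \approx -45709.0$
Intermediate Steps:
$t = - \frac{31}{15}$ ($t = -2 + \frac{1}{3 \left(-5\right)} = -2 + \frac{1}{3} \left(- \frac{1}{5}\right) = -2 - \frac{1}{15} = - \frac{31}{15} \approx -2.0667$)
$B{\left(M \right)} = - \frac{62}{15} + M$ ($B{\left(M \right)} = M + 2 \left(- \frac{31}{15}\right) = M - \frac{62}{15} = - \frac{62}{15} + M$)
$-45700 + B{\left(R{\left(-5 \right)} \right)} = -45700 - \frac{137}{15} = - \frac{685637}{15}$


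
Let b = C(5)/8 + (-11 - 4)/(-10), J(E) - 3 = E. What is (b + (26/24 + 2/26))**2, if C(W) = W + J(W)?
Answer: 1787569/97344 ≈ 18.363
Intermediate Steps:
J(E) = 3 + E
C(W) = 3 + 2*W (C(W) = W + (3 + W) = 3 + 2*W)
b = 25/8 (b = (3 + 2*5)/8 + (-11 - 4)/(-10) = (3 + 10)*(1/8) - 15*(-1/10) = 13*(1/8) + 3/2 = 13/8 + 3/2 = 25/8 ≈ 3.1250)
(b + (26/24 + 2/26))**2 = (25/8 + (26/24 + 2/26))**2 = (25/8 + (26*(1/24) + 2*(1/26)))**2 = (25/8 + (13/12 + 1/13))**2 = (25/8 + 181/156)**2 = (1337/312)**2 = 1787569/97344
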